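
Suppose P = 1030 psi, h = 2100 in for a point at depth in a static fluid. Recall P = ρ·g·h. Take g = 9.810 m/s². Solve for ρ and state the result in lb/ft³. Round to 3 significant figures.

847 lb/ft³

Rearranging P = ρ·g·h for ρ: ρ = P/(g·h).
P = 1030 psi = 7.102×10^6 Pa; h = 2100 in = 53.34 m; g = 9.810 m/s².
ρ = 13572 kg/m³
13572 kg/m³ × (1 lb/ft³ / 16.02 kg/m³) = 847.3 lb/ft³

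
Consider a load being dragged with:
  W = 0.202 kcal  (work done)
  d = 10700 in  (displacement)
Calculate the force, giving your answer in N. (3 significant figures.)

Solving W = F·d for F: F = W/d.
W = 0.202 kcal = 845.2 J; d = 10700 in = 271.8 m.
F = 3.110 N

3.11 N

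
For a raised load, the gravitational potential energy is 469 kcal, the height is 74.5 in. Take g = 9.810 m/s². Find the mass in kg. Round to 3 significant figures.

1.06×10^5 kg

Solving PE = m·g·h for m: m = PE/(g·h).
PE = 469 kcal = 1.962×10^6 J; h = 74.5 in = 1.892 m; g = 9.810 m/s².
m = 1.057×10^5 kg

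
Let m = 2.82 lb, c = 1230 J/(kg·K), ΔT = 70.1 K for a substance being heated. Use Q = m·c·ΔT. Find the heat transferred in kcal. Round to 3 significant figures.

26.4 kcal

Directly: Q = mcΔT.
m = 2.82 lb = 1.279 kg; c = 1230 J/(kg·K); ΔT = 70.1 K.
Q = 1.103×10^5 J  (the unit combination reduces to kg·m²/s² = J)
1.103×10^5 J × (1 kcal / 4184 J) = 26.36 kcal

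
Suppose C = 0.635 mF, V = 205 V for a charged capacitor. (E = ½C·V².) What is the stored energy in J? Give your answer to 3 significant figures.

E is given directly by: E = ½CV².
C = 0.635 mF = 6.350×10^-4 F; V = 205 V.
E = 13.34 J  (the unit combination reduces to kg·m²/s² = J)

13.3 J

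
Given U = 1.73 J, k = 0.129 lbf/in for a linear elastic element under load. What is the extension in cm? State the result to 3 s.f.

39.1 cm

Solving U = ½k·x² for x: x = √(2U/k).
U = 1.73 J; k = 0.129 lbf/in = 22.59 N/m.
x = 0.3914 m
0.3914 m × (1 cm / 0.01000 m) = 39.14 cm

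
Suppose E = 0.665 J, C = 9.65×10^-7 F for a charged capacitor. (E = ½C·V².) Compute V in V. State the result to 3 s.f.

Rearranging E = ½C·V² for V: V = √(2E/C).
E = 0.665 J; C = 9.65×10^-7 F.
V = 1174 V

1170 V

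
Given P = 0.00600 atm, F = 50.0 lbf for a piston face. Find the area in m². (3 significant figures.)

0.366 m²

Solving P = F/A for A: A = F/P.
P = 0.00600 atm = 608.0 Pa; F = 50.0 lbf = 222.4 N.
A = 0.3658 m²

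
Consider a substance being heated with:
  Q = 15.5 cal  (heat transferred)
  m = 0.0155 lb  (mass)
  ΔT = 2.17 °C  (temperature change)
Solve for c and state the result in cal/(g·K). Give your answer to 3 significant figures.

1.02 cal/(g·K)

Solving Q = m·c·ΔT for c: c = Q/(m·ΔT).
Q = 15.5 cal = 64.85 J; m = 0.0155 lb = 0.007031 kg; ΔT = 2.17 °C = 2.170 K.
c = 4251 J/(kg·K)
4251 J/(kg·K) × (1 cal/(g·K) / 4184 J/(kg·K)) = 1.016 cal/(g·K)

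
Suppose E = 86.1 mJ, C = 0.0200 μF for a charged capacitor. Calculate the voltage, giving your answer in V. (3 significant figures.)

2930 V

Rearranging: V = √(2E/C).
E = 86.1 mJ = 0.08610 J; C = 0.0200 μF = 2.000×10^-8 F.
V = 2934 V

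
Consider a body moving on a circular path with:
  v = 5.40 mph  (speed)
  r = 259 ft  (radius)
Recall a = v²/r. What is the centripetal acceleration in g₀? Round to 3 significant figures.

Directly: a = v²/r.
v = 5.40 mph = 2.414 m/s; r = 259 ft = 78.94 m.
a = 0.07382 m/s²
0.07382 m/s² × (1 g₀ / 9.807 m/s²) = 0.007527 g₀

0.00753 g₀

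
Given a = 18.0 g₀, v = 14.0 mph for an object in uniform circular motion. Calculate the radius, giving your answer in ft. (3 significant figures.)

0.728 ft

Rearranging a = v²/r for r: r = v²/a.
a = 18.0 g₀ = 176.5 m/s²; v = 14.0 mph = 6.259 m/s.
r = 0.2219 m
0.2219 m × (1 ft / 0.3048 m) = 0.7280 ft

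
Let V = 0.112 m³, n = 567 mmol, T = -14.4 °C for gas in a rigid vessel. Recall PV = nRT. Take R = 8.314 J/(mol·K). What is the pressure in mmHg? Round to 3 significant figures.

81.7 mmHg

From the ideal-gas law: P = nRT/V.
V = 0.112 m³; n = 567 mmol = 0.5670 mol; T = -14.4 °C = 258.8 K; R = 8.314 J/(mol·K).
P = 10891 Pa
10891 Pa × (1 mmHg / 133.3 Pa) = 81.69 mmHg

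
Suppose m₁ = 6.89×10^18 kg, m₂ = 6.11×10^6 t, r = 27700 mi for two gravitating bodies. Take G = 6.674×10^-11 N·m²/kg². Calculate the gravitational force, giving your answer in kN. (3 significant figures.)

From Newton's law of gravitation: F = Gm₁m₂/r².
m₁ = 6.89×10^18 kg; m₂ = 6.11×10^6 t = 6.110×10^9 kg; r = 27700 mi = 4.458×10^7 m; G = 6.674×10^-11 N·m²/kg².
F = 1414 N  (the unit combination reduces to kg·m/s² = N)
1414 N × (1 kN / 1000 N) = 1.414 kN

1.41 kN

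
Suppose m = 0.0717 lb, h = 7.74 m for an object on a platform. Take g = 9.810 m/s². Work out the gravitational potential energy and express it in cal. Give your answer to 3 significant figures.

PE is given directly by: PE = mgh.
m = 0.0717 lb = 0.03252 kg; h = 7.74 m; g = 9.810 m/s².
PE = 2.469 J
2.469 J × (1 cal / 4.184 J) = 0.5902 cal

0.590 cal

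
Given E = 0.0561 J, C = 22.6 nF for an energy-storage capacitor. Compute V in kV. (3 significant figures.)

2.23 kV

Solving E = ½C·V² for V: V = √(2E/C).
E = 0.0561 J; C = 22.6 nF = 2.260×10^-8 F.
V = 2228 V  (the unit combination reduces to kg·m²/(A·s³) = V)
2228 V × (1 kV / 1000 V) = 2.228 kV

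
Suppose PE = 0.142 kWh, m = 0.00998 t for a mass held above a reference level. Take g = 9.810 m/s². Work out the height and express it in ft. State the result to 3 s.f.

17100 ft

Rearranging: h = PE/(m·g).
PE = 0.142 kWh = 5.112×10^5 J; m = 0.00998 t = 9.980 kg; g = 9.810 m/s².
h = 5221 m
5221 m × (1 ft / 0.3048 m) = 17131 ft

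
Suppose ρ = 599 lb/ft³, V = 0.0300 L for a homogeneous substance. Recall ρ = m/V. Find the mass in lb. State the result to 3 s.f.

Rearranging: m = ρV.
ρ = 599 lb/ft³ = 9595 kg/m³; V = 0.0300 L = 3.000×10^-5 m³.
m = 0.2879 kg
0.2879 kg × (1 lb / 0.4536 kg) = 0.6346 lb

0.635 lb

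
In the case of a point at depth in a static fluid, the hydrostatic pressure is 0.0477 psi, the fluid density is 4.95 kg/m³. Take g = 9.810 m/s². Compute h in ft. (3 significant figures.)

Rearranging P = ρ·g·h for h: h = P/(ρ·g).
P = 0.0477 psi = 328.9 Pa; ρ = 4.95 kg/m³; g = 9.810 m/s².
h = 6.773 m
6.773 m × (1 ft / 0.3048 m) = 22.22 ft

22.2 ft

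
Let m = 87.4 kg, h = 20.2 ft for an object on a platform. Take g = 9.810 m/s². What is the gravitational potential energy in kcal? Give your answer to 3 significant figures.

1.26 kcal

Directly: PE = mgh.
m = 87.4 kg; h = 20.2 ft = 6.157 m; g = 9.810 m/s².
PE = 5279 J  (the unit combination reduces to kg·m²/s² = J)
5279 J × (1 kcal / 4184 J) = 1.262 kcal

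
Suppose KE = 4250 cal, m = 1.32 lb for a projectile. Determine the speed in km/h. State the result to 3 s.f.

Rearranging KE = ½mv² for v: v = √(2·KE/m).
KE = 4250 cal = 17782 J; m = 1.32 lb = 0.5987 kg.
v = 243.7 m/s
243.7 m/s × (1 km/h / 0.2778 m/s) = 877.4 km/h

877 km/h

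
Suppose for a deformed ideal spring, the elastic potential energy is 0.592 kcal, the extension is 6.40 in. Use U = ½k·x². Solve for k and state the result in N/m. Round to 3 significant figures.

1.87×10^5 N/m

Solving U = ½k·x² for k: k = 2U/x².
U = 0.592 kcal = 2477 J; x = 6.40 in = 0.1626 m.
k = 1.875×10^5 N/m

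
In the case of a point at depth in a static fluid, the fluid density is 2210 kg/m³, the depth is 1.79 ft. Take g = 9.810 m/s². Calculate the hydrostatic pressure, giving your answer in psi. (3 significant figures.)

P is given directly by: P = ρgh.
ρ = 2210 kg/m³; h = 1.79 ft = 0.5456 m; g = 9.810 m/s².
P = 11828 Pa  (the unit combination reduces to kg/(m·s²) = Pa)
11828 Pa × (1 psi / 6895 Pa) = 1.716 psi

1.72 psi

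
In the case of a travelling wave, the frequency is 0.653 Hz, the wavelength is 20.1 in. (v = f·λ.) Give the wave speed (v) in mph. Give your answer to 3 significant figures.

v is given directly by: v = fλ.
f = 0.653 Hz; λ = 20.1 in = 0.5105 m.
v = 0.3334 m/s
0.3334 m/s × (1 mph / 0.4470 m/s) = 0.7458 mph

0.746 mph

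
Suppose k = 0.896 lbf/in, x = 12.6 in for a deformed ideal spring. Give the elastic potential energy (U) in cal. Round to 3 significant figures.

Directly: U = ½kx².
k = 0.896 lbf/in = 156.9 N/m; x = 12.6 in = 0.3200 m.
U = 8.036 J
8.036 J × (1 cal / 4.184 J) = 1.921 cal

1.92 cal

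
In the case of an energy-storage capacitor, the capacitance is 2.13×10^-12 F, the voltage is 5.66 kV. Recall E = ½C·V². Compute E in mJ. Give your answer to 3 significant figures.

Directly: E = ½CV².
C = 2.13×10^-12 F; V = 5.66 kV = 5660 V.
E = 3.412×10^-5 J  (the unit combination reduces to kg·m²/s² = J)
3.412×10^-5 J × (1 mJ / 0.001000 J) = 0.03412 mJ

0.0341 mJ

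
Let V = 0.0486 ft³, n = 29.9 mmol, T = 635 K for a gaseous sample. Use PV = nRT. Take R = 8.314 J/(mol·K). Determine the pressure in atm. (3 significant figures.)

1.13 atm

P is given directly by: P = nRT/V.
V = 0.0486 ft³ = 0.001376 m³; n = 29.9 mmol = 0.02990 mol; T = 635 K; R = 8.314 J/(mol·K).
P = 1.147×10^5 Pa  (the unit combination reduces to kg/(m·s²) = Pa)
1.147×10^5 Pa × (1 atm / 1.013×10^5 Pa) = 1.132 atm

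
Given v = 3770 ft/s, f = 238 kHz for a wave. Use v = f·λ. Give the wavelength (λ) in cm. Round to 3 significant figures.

0.483 cm

Rearranging v = f·λ for λ: λ = v/f.
v = 3770 ft/s = 1149 m/s; f = 238 kHz = 2.380×10^5 Hz.
λ = 0.004828 m
0.004828 m × (1 cm / 0.01000 m) = 0.4828 cm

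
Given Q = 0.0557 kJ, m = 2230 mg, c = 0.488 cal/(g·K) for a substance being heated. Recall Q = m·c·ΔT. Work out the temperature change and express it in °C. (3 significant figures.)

12.2 °C

Rearranging: ΔT = Q/(m·c).
Q = 0.0557 kJ = 55.70 J; m = 2230 mg = 0.002230 kg; c = 0.488 cal/(g·K) = 2042 J/(kg·K).
ΔT = 12.23 K
Since 1 °C = 1 K, 12.23 °C.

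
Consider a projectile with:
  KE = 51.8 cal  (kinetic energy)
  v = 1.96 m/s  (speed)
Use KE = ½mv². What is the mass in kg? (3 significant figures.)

113 kg

Rearranging: m = 2·KE/v².
KE = 51.8 cal = 216.7 J; v = 1.96 m/s.
m = 112.8 kg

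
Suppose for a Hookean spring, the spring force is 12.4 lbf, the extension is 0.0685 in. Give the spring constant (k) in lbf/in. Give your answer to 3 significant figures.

From Hooke's law: k = F/x.
F = 12.4 lbf = 55.16 N; x = 0.0685 in = 0.001740 m.
k = 31702 N/m
31702 N/m × (1 lbf/in / 175.1 N/m) = 181.0 lbf/in

181 lbf/in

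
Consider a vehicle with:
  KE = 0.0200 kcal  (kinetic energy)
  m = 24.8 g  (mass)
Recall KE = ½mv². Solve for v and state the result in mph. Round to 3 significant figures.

Rearranging: v = √(2·KE/m).
KE = 0.0200 kcal = 83.68 J; m = 24.8 g = 0.02480 kg.
v = 82.15 m/s
82.15 m/s × (1 mph / 0.4470 m/s) = 183.8 mph

184 mph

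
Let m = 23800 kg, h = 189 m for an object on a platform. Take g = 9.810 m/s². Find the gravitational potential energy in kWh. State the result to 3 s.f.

12.3 kWh

Directly: PE = mgh.
m = 23800 kg; h = 189 m; g = 9.810 m/s².
PE = 4.413×10^7 J
4.413×10^7 J × (1 kWh / 3.600×10^6 J) = 12.26 kWh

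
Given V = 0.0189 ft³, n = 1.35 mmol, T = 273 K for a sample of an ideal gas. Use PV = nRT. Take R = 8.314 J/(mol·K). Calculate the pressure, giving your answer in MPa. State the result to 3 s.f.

From the ideal-gas law: P = nRT/V.
V = 0.0189 ft³ = 5.352×10^-4 m³; n = 1.35 mmol = 0.001350 mol; T = 273 K; R = 8.314 J/(mol·K).
P = 5725 Pa
5725 Pa × (1 MPa / 1.000×10^6 Pa) = 0.005725 MPa

0.00573 MPa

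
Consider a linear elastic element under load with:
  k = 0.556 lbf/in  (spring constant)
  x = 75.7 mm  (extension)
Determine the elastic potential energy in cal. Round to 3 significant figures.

U is given directly by: U = ½kx².
k = 0.556 lbf/in = 97.37 N/m; x = 75.7 mm = 0.07570 m.
U = 0.2790 J
0.2790 J × (1 cal / 4.184 J) = 0.06668 cal

0.0667 cal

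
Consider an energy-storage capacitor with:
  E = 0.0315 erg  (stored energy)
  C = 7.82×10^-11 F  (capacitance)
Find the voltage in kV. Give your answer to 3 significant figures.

Rearranging: V = √(2E/C).
E = 0.0315 erg = 3.150×10^-9 J; C = 7.82×10^-11 F.
V = 8.976 V  (the unit combination reduces to kg·m²/(A·s³) = V)
8.976 V × (1 kV / 1000 V) = 0.008976 kV

0.00898 kV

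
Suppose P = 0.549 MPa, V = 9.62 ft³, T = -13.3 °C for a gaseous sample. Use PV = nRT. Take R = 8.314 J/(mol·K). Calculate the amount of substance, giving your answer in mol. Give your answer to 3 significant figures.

Rearranging PV = nRT for n: n = PV/(RT).
P = 0.549 MPa = 5.490×10^5 Pa; V = 9.62 ft³ = 0.2724 m³; T = -13.3 °C = 259.8 K; R = 8.314 J/(mol·K).
n = 69.22 mol

69.2 mol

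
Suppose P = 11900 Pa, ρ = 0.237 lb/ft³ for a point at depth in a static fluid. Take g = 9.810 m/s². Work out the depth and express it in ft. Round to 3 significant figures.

1050 ft

Solving P = ρ·g·h for h: h = P/(ρ·g).
P = 11900 Pa; ρ = 0.237 lb/ft³ = 3.796 kg/m³; g = 9.810 m/s².
h = 319.5 m
319.5 m × (1 ft / 0.3048 m) = 1048 ft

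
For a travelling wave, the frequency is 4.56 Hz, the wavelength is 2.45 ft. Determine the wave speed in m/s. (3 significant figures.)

3.41 m/s

Directly: v = fλ.
f = 4.56 Hz; λ = 2.45 ft = 0.7468 m.
v = 3.405 m/s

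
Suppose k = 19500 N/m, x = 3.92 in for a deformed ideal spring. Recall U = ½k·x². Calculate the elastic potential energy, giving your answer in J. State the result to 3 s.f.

96.7 J

U is given directly by: U = ½kx².
k = 19500 N/m; x = 3.92 in = 0.09957 m.
U = 96.66 J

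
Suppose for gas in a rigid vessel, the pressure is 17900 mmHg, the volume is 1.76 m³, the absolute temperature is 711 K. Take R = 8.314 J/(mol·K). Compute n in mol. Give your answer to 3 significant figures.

Rearranging PV = nRT for n: n = PV/(RT).
P = 17900 mmHg = 2.386×10^6 Pa; V = 1.76 m³; T = 711 K; R = 8.314 J/(mol·K).
n = 710.5 mol

711 mol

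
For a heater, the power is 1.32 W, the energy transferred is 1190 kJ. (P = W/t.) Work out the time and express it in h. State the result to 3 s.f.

Rearranging: t = W/P.
P = 1.32 W; W = 1190 kJ = 1.190×10^6 J.
t = 9.015×10^5 s
9.015×10^5 s × (1 h / 3600 s) = 250.4 h

250 h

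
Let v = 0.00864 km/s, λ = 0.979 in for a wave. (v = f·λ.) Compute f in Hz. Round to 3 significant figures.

Rearranging: f = v/λ.
v = 0.00864 km/s = 8.640 m/s; λ = 0.979 in = 0.02487 m.
f = 347.5 Hz

347 Hz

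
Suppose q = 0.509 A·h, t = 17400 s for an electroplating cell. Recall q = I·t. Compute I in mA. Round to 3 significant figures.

105 mA

Rearranging: I = q/t.
q = 0.509 A·h = 1832 C; t = 17400 s.
I = 0.1053 A
0.1053 A × (1 mA / 0.001000 A) = 105.3 mA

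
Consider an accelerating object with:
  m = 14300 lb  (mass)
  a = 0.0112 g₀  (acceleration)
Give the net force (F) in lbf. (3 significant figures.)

From Newton's second law: F = m·a.
m = 14300 lb = 6486 kg; a = 0.0112 g₀ = 0.1098 m/s².
F = 712.4 N
712.4 N × (1 lbf / 4.448 N) = 160.2 lbf

160 lbf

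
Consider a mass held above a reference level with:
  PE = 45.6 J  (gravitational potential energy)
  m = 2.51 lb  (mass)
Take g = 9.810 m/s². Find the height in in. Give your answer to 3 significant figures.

Rearranging PE = m·g·h for h: h = PE/(m·g).
PE = 45.6 J; m = 2.51 lb = 1.139 kg; g = 9.810 m/s².
h = 4.083 m
4.083 m × (1 in / 0.02540 m) = 160.7 in

161 in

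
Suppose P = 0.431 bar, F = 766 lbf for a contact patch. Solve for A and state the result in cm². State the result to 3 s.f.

791 cm²

Rearranging: A = F/P.
P = 0.431 bar = 43100 Pa; F = 766 lbf = 3407 N.
A = 0.07906 m²
0.07906 m² × (1 cm² / 1.000×10^-4 m²) = 790.6 cm²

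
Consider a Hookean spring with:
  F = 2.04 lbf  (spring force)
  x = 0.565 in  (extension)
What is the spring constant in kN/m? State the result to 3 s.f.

0.632 kN/m

From Hooke's law: k = F/x.
F = 2.04 lbf = 9.074 N; x = 0.565 in = 0.01435 m.
k = 632.3 N/m
632.3 N/m × (1 kN/m / 1000 N/m) = 0.6323 kN/m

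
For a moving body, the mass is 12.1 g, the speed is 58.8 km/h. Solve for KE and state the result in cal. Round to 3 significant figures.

KE is given directly by: KE = ½mv².
m = 12.1 g = 0.01210 kg; v = 58.8 km/h = 16.33 m/s.
KE = 1.614 J
1.614 J × (1 cal / 4.184 J) = 0.3858 cal

0.386 cal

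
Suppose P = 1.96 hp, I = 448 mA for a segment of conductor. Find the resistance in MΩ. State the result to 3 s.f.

0.00728 MΩ

Rearranging P = I²R for R: R = P/I².
P = 1.96 hp = 1462 W; I = 448 mA = 0.4480 A.
R = 7282 Ω
7282 Ω × (1 MΩ / 1.000×10^6 Ω) = 0.007282 MΩ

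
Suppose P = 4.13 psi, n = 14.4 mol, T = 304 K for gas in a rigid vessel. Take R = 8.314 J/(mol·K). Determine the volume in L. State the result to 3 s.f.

1280 L

From the ideal-gas law: V = nRT/P.
P = 4.13 psi = 28475 Pa; n = 14.4 mol; T = 304 K; R = 8.314 J/(mol·K).
V = 1.278 m³
1.278 m³ × (1 L / 0.001000 m³) = 1278 L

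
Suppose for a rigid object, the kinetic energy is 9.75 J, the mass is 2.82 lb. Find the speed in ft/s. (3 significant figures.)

Rearranging KE = ½mv² for v: v = √(2·KE/m).
KE = 9.75 J; m = 2.82 lb = 1.279 kg.
v = 3.904 m/s
3.904 m/s × (1 ft/s / 0.3048 m/s) = 12.81 ft/s

12.8 ft/s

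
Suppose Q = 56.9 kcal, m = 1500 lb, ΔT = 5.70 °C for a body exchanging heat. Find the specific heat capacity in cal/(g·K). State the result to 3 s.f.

Rearranging Q = m·c·ΔT for c: c = Q/(m·ΔT).
Q = 56.9 kcal = 2.381×10^5 J; m = 1500 lb = 680.4 kg; ΔT = 5.70 °C = 5.700 K.
c = 61.39 J/(kg·K)
61.39 J/(kg·K) × (1 cal/(g·K) / 4184 J/(kg·K)) = 0.01467 cal/(g·K)

0.0147 cal/(g·K)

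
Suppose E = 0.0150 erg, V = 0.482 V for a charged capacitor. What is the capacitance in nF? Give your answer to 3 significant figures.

Rearranging E = ½C·V² for C: C = 2E/V².
E = 0.0150 erg = 1.500×10^-9 J; V = 0.482 V.
C = 1.291×10^-8 F
1.291×10^-8 F × (1 nF / 1.000×10^-9 F) = 12.91 nF

12.9 nF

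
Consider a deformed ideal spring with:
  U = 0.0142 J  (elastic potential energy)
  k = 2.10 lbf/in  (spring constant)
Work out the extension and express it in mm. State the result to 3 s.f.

Rearranging: x = √(2U/k).
U = 0.0142 J; k = 2.10 lbf/in = 367.8 N/m.
x = 0.008788 m
0.008788 m × (1 mm / 0.001000 m) = 8.788 mm

8.79 mm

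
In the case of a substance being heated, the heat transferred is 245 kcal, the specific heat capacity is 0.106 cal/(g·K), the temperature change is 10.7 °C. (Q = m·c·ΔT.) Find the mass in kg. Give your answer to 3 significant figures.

216 kg

Solving Q = m·c·ΔT for m: m = Q/(c·ΔT).
Q = 245 kcal = 1.025×10^6 J; c = 0.106 cal/(g·K) = 443.5 J/(kg·K); ΔT = 10.7 °C = 10.70 K.
m = 216.0 kg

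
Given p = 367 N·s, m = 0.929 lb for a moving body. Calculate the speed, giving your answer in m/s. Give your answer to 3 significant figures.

871 m/s

Rearranging: v = p/m.
p = 367 N·s = 367.0 kg·m/s; m = 0.929 lb = 0.4214 kg.
v = 870.9 m/s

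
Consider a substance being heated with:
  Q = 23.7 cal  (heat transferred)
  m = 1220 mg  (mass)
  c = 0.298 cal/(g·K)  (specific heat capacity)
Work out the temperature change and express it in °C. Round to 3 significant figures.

Solving Q = m·c·ΔT for ΔT: ΔT = Q/(m·c).
Q = 23.7 cal = 99.16 J; m = 1220 mg = 0.001220 kg; c = 0.298 cal/(g·K) = 1247 J/(kg·K).
ΔT = 65.19 K
Since 1 °C = 1 K, 65.19 °C.

65.2 °C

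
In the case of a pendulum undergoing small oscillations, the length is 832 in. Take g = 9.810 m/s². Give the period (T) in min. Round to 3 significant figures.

0.154 min

Directly: T = 2π√(L/g).
L = 832 in = 21.13 m; g = 9.810 m/s².
T = 9.222 s
9.222 s × (1 min / 60.00 s) = 0.1537 min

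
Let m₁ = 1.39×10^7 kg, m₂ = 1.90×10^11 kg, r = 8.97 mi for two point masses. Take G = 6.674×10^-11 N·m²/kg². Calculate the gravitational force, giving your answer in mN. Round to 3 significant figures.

846 mN

F is given directly by: F = Gm₁m₂/r².
m₁ = 1.39×10^7 kg; m₂ = 1.90×10^11 kg; r = 8.97 mi = 14436 m; G = 6.674×10^-11 N·m²/kg².
F = 0.8458 N
0.8458 N × (1 mN / 0.001000 N) = 845.8 mN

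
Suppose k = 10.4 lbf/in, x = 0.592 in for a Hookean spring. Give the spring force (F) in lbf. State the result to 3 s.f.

6.16 lbf

Directly: F = kx.
k = 10.4 lbf/in = 1821 N/m; x = 0.592 in = 0.01504 m.
F = 27.39 N
27.39 N × (1 lbf / 4.448 N) = 6.157 lbf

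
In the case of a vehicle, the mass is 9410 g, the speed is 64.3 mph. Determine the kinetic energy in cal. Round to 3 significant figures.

929 cal

KE is given directly by: KE = ½mv².
m = 9410 g = 9.410 kg; v = 64.3 mph = 28.74 m/s.
KE = 3888 J  (the unit combination reduces to kg·m²/s² = J)
3888 J × (1 cal / 4.184 J) = 929.1 cal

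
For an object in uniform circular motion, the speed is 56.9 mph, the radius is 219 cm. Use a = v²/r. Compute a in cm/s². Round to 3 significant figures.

29500 cm/s²

a is given directly by: a = v²/r.
v = 56.9 mph = 25.44 m/s; r = 219 cm = 2.190 m.
a = 295.4 m/s²
295.4 m/s² × (1 cm/s² / 0.01000 m/s²) = 29544 cm/s²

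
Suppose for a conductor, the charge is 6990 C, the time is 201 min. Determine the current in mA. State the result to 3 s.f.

Rearranging: I = q/t.
q = 6990 C; t = 201 min = 12060 s.
I = 0.5796 A
0.5796 A × (1 mA / 0.001000 A) = 579.6 mA

580 mA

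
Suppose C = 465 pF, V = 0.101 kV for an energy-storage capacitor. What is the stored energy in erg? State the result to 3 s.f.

Directly: E = ½CV².
C = 465 pF = 4.650×10^-10 F; V = 0.101 kV = 101.0 V.
E = 2.372×10^-6 J
2.372×10^-6 J × (1 erg / 1.000×10^-7 J) = 23.72 erg

23.7 erg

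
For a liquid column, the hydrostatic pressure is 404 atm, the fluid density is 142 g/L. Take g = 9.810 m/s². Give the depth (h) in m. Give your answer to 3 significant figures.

29400 m

Rearranging P = ρ·g·h for h: h = P/(ρ·g).
P = 404 atm = 4.094×10^7 Pa; ρ = 142 g/L = 142.0 kg/m³; g = 9.810 m/s².
h = 29386 m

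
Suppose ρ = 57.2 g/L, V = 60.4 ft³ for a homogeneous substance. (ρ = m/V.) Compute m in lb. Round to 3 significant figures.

Rearranging: m = ρV.
ρ = 57.2 g/L = 57.20 kg/m³; V = 60.4 ft³ = 1.710 m³.
m = 97.83 kg
97.83 kg × (1 lb / 0.4536 kg) = 215.7 lb

216 lb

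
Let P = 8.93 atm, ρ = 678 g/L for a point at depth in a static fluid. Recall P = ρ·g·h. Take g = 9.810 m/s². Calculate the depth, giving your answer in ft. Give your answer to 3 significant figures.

Solving P = ρ·g·h for h: h = P/(ρ·g).
P = 8.93 atm = 9.048×10^5 Pa; ρ = 678 g/L = 678.0 kg/m³; g = 9.810 m/s².
h = 136.0 m
136.0 m × (1 ft / 0.3048 m) = 446.3 ft

446 ft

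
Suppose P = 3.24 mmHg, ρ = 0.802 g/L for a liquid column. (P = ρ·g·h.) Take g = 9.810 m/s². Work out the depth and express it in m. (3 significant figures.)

Solving P = ρ·g·h for h: h = P/(ρ·g).
P = 3.24 mmHg = 432.0 Pa; ρ = 0.802 g/L = 0.8020 kg/m³; g = 9.810 m/s².
h = 54.90 m

54.9 m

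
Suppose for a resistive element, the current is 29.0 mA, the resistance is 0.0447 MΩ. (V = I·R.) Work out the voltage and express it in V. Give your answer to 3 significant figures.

1300 V

From Ohm's law: V = IR.
I = 29.0 mA = 0.02900 A; R = 0.0447 MΩ = 44700 Ω.
V = 1296 V  (the unit combination reduces to kg·m²/(A·s³) = V)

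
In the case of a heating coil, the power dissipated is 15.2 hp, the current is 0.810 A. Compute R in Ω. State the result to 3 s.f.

17300 Ω

Solving P = I²R for R: R = P/I².
P = 15.2 hp = 11335 W; I = 0.810 A.
R = 17276 Ω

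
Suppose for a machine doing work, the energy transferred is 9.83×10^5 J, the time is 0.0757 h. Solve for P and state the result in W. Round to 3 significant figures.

P is given directly by: P = W/t.
W = 9.83×10^5 J; t = 0.0757 h = 272.5 s.
P = 3607 W

3610 W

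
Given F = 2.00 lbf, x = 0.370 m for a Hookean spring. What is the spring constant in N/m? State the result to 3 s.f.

24.0 N/m

From Hooke's law: k = F/x.
F = 2.00 lbf = 8.896 N; x = 0.370 m.
k = 24.04 N/m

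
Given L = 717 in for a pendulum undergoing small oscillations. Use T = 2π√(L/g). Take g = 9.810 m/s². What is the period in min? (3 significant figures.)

0.143 min

T is given directly by: T = 2π√(L/g).
L = 717 in = 18.21 m; g = 9.810 m/s².
T = 8.561 s
8.561 s × (1 min / 60.00 s) = 0.1427 min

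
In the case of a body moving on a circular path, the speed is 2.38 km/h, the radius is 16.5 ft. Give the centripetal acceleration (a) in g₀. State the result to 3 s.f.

0.00886 g₀

a is given directly by: a = v²/r.
v = 2.38 km/h = 0.6611 m/s; r = 16.5 ft = 5.029 m.
a = 0.08691 m/s²
0.08691 m/s² × (1 g₀ / 9.807 m/s²) = 0.008862 g₀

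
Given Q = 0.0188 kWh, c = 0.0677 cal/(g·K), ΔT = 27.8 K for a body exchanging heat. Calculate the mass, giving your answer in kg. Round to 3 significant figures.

8.59 kg

Rearranging: m = Q/(c·ΔT).
Q = 0.0188 kWh = 67680 J; c = 0.0677 cal/(g·K) = 283.3 J/(kg·K); ΔT = 27.8 K.
m = 8.595 kg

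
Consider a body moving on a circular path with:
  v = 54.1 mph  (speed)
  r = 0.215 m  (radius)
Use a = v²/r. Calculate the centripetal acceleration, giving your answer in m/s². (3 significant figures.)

a is given directly by: a = v²/r.
v = 54.1 mph = 24.18 m/s; r = 0.215 m.
a = 2721 m/s²

2720 m/s²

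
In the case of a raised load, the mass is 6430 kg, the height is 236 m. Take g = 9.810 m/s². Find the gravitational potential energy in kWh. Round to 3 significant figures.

4.14 kWh

PE is given directly by: PE = mgh.
m = 6430 kg; h = 236 m; g = 9.810 m/s².
PE = 1.489×10^7 J
1.489×10^7 J × (1 kWh / 3.600×10^6 J) = 4.135 kWh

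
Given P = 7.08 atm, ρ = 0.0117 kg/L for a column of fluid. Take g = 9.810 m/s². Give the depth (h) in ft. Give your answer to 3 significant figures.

Solving P = ρ·g·h for h: h = P/(ρ·g).
P = 7.08 atm = 7.174×10^5 Pa; ρ = 0.0117 kg/L = 11.70 kg/m³; g = 9.810 m/s².
h = 6250 m
6250 m × (1 ft / 0.3048 m) = 20506 ft

20500 ft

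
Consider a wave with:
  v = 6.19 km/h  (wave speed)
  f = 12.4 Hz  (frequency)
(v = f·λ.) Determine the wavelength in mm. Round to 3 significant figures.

Rearranging v = f·λ for λ: λ = v/f.
v = 6.19 km/h = 1.719 m/s; f = 12.4 Hz.
λ = 0.1387 m
0.1387 m × (1 mm / 0.001000 m) = 138.7 mm

139 mm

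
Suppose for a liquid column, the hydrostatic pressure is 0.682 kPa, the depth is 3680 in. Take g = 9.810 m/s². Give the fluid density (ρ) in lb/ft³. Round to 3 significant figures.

0.0464 lb/ft³

Rearranging: ρ = P/(g·h).
P = 0.682 kPa = 682.0 Pa; h = 3680 in = 93.47 m; g = 9.810 m/s².
ρ = 0.7438 kg/m³
0.7438 kg/m³ × (1 lb/ft³ / 16.02 kg/m³) = 0.04643 lb/ft³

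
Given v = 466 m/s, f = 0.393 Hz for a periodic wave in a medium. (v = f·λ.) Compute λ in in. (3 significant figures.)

Rearranging: λ = v/f.
v = 466 m/s; f = 0.393 Hz.
λ = 1186 m
1186 m × (1 in / 0.02540 m) = 46683 in

46700 in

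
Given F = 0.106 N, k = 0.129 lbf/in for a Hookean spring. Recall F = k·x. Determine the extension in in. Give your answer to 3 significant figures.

0.185 in

Solving F = k·x for x: x = F/k.
F = 0.106 N; k = 0.129 lbf/in = 22.59 N/m.
x = 0.004692 m
0.004692 m × (1 in / 0.02540 m) = 0.1847 in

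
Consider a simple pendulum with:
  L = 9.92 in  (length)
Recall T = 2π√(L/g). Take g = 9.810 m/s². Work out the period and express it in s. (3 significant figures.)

T is given directly by: T = 2π√(L/g).
L = 9.92 in = 0.2520 m; g = 9.810 m/s².
T = 1.007 s

1.01 s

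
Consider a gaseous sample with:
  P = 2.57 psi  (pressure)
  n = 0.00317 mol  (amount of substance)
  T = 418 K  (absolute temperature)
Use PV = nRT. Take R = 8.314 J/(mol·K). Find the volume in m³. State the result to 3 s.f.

Rearranging PV = nRT for V: V = nRT/P.
P = 2.57 psi = 17720 Pa; n = 0.00317 mol; T = 418 K; R = 8.314 J/(mol·K).
V = 6.217×10^-4 m³

6.22×10^-4 m³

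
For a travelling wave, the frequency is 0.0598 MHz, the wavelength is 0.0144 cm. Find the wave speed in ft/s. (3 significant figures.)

28.3 ft/s

v is given directly by: v = fλ.
f = 0.0598 MHz = 59800 Hz; λ = 0.0144 cm = 1.440×10^-4 m.
v = 8.611 m/s
8.611 m/s × (1 ft/s / 0.3048 m/s) = 28.25 ft/s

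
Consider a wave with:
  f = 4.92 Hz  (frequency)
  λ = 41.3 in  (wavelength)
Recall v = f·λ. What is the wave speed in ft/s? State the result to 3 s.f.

16.9 ft/s

Directly: v = fλ.
f = 4.92 Hz; λ = 41.3 in = 1.049 m.
v = 5.161 m/s
5.161 m/s × (1 ft/s / 0.3048 m/s) = 16.93 ft/s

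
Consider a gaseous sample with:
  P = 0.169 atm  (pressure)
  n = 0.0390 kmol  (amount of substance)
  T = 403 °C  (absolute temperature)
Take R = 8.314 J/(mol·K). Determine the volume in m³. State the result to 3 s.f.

12.8 m³

Solving PV = nRT for V: V = nRT/P.
P = 0.169 atm = 17124 Pa; n = 0.0390 kmol = 39.00 mol; T = 403 °C = 676.1 K; R = 8.314 J/(mol·K).
V = 12.80 m³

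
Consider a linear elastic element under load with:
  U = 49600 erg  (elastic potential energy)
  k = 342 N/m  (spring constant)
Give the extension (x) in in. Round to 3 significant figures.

Solving U = ½k·x² for x: x = √(2U/k).
U = 49600 erg = 0.004960 J; k = 342 N/m.
x = 0.005386 m
0.005386 m × (1 in / 0.02540 m) = 0.2120 in

0.212 in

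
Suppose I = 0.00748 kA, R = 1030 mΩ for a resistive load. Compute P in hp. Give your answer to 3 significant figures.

0.0773 hp

Directly: P = I²R.
I = 0.00748 kA = 7.480 A; R = 1030 mΩ = 1.030 Ω.
P = 57.63 W  (the unit combination reduces to kg·m²/s³ = W)
57.63 W × (1 hp / 745.7 W) = 0.07728 hp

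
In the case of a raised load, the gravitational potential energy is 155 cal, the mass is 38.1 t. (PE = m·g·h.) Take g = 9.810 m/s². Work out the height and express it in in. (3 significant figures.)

Rearranging PE = m·g·h for h: h = PE/(m·g).
PE = 155 cal = 648.5 J; m = 38.1 t = 38100 kg; g = 9.810 m/s².
h = 0.001735 m
0.001735 m × (1 in / 0.02540 m) = 0.06831 in

0.0683 in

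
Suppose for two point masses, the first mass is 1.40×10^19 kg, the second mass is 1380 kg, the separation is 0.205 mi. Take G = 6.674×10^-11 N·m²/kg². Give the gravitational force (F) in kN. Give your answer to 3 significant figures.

11800 kN

From Newton's law of gravitation: F = Gm₁m₂/r².
m₁ = 1.40×10^19 kg; m₂ = 1380 kg; r = 0.205 mi = 329.9 m; G = 6.674×10^-11 N·m²/kg².
F = 1.185×10^7 N
1.185×10^7 N × (1 kN / 1000 N) = 11846 kN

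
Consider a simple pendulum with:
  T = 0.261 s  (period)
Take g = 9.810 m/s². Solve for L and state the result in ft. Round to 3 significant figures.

Rearranging: L = g·(T/2π)².
T = 0.261 s; g = 9.810 m/s².
L = 0.01693 m
0.01693 m × (1 ft / 0.3048 m) = 0.05554 ft

0.0555 ft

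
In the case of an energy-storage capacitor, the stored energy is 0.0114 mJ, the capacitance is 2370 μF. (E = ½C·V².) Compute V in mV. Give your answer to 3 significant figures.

Rearranging E = ½C·V² for V: V = √(2E/C).
E = 0.0114 mJ = 1.140×10^-5 J; C = 2370 μF = 0.002370 F.
V = 0.09808 V
0.09808 V × (1 mV / 0.001000 V) = 98.08 mV

98.1 mV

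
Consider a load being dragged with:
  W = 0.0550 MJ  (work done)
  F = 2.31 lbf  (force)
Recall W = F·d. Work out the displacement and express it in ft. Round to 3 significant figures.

17600 ft

Rearranging: d = W/F.
W = 0.0550 MJ = 55000 J; F = 2.31 lbf = 10.28 N.
d = 5353 m
5353 m × (1 ft / 0.3048 m) = 17561 ft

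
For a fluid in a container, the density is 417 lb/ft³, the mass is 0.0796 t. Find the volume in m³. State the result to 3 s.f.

Rearranging ρ = m/V for V: V = m/ρ.
ρ = 417 lb/ft³ = 6680 kg/m³; m = 0.0796 t = 79.60 kg.
V = 0.01192 m³

0.0119 m³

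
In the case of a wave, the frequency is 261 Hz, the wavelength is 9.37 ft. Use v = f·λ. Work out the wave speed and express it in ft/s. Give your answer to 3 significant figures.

2450 ft/s

v is given directly by: v = fλ.
f = 261 Hz; λ = 9.37 ft = 2.856 m.
v = 745.4 m/s
745.4 m/s × (1 ft/s / 0.3048 m/s) = 2446 ft/s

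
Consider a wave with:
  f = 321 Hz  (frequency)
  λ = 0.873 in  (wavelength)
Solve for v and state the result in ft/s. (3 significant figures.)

23.4 ft/s

v is given directly by: v = fλ.
f = 321 Hz; λ = 0.873 in = 0.02217 m.
v = 7.118 m/s
7.118 m/s × (1 ft/s / 0.3048 m/s) = 23.35 ft/s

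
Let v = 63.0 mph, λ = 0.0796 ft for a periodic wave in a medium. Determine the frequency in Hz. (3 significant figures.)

1160 Hz

Rearranging: f = v/λ.
v = 63.0 mph = 28.16 m/s; λ = 0.0796 ft = 0.02426 m.
f = 1161 Hz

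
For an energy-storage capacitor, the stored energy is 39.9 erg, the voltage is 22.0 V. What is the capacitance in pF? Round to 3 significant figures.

16500 pF

Rearranging: C = 2E/V².
E = 39.9 erg = 3.990×10^-6 J; V = 22.0 V.
C = 1.649×10^-8 F
1.649×10^-8 F × (1 pF / 1.000×10^-12 F) = 16488 pF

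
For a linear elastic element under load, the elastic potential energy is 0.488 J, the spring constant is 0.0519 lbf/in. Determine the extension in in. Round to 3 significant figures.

Rearranging: x = √(2U/k).
U = 0.488 J; k = 0.0519 lbf/in = 9.089 N/m.
x = 0.3277 m
0.3277 m × (1 in / 0.02540 m) = 12.90 in

12.9 in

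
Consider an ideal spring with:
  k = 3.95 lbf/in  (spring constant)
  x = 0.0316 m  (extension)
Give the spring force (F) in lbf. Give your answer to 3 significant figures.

4.91 lbf

From Hooke's law: F = kx.
k = 3.95 lbf/in = 691.8 N/m; x = 0.0316 m.
F = 21.86 N
21.86 N × (1 lbf / 4.448 N) = 4.914 lbf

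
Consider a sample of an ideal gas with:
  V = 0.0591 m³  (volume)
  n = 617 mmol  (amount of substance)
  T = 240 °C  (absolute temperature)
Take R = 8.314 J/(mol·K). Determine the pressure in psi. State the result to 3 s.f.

6.46 psi

P is given directly by: P = nRT/V.
V = 0.0591 m³; n = 617 mmol = 0.6170 mol; T = 240 °C = 513.1 K; R = 8.314 J/(mol·K).
P = 44540 Pa  (the unit combination reduces to kg/(m·s²) = Pa)
44540 Pa × (1 psi / 6895 Pa) = 6.460 psi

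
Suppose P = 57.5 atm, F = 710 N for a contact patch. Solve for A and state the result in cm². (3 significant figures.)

1.22 cm²

Rearranging: A = F/P.
P = 57.5 atm = 5.826×10^6 Pa; F = 710 N.
A = 1.219×10^-4 m²
1.219×10^-4 m² × (1 cm² / 1.000×10^-4 m²) = 1.219 cm²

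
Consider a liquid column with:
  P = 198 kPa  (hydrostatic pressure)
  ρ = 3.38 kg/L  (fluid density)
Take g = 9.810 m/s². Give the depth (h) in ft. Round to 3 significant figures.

19.6 ft

Solving P = ρ·g·h for h: h = P/(ρ·g).
P = 198 kPa = 1.980×10^5 Pa; ρ = 3.38 kg/L = 3380 kg/m³; g = 9.810 m/s².
h = 5.971 m
5.971 m × (1 ft / 0.3048 m) = 19.59 ft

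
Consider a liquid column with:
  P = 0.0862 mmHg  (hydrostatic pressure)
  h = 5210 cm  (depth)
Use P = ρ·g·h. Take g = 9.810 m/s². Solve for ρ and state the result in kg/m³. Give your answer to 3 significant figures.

Solving P = ρ·g·h for ρ: ρ = P/(g·h).
P = 0.0862 mmHg = 11.49 Pa; h = 5210 cm = 52.10 m; g = 9.810 m/s².
ρ = 0.02249 kg/m³

0.0225 kg/m³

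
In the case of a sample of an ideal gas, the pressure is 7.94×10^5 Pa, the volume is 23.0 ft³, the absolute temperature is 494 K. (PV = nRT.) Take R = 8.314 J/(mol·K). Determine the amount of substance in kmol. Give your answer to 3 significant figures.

0.126 kmol

From the ideal-gas law: n = PV/(RT).
P = 7.94×10^5 Pa; V = 23.0 ft³ = 0.6513 m³; T = 494 K; R = 8.314 J/(mol·K).
n = 125.9 mol
125.9 mol × (1 kmol / 1000 mol) = 0.1259 kmol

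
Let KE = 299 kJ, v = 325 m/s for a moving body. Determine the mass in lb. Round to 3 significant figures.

Rearranging: m = 2·KE/v².
KE = 299 kJ = 2.990×10^5 J; v = 325 m/s.
m = 5.662 kg
5.662 kg × (1 lb / 0.4536 kg) = 12.48 lb

12.5 lb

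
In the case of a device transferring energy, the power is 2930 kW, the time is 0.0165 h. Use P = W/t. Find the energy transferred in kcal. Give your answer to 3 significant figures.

Rearranging: W = P·t.
P = 2930 kW = 2.930×10^6 W; t = 0.0165 h = 59.40 s.
W = 1.740×10^8 J
1.740×10^8 J × (1 kcal / 4184 J) = 41597 kcal

41600 kcal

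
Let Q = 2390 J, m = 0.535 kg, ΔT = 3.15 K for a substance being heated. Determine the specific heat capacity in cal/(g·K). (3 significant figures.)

0.339 cal/(g·K)

Rearranging: c = Q/(m·ΔT).
Q = 2390 J; m = 0.535 kg; ΔT = 3.15 K.
c = 1418 J/(kg·K)
1418 J/(kg·K) × (1 cal/(g·K) / 4184 J/(kg·K)) = 0.3390 cal/(g·K)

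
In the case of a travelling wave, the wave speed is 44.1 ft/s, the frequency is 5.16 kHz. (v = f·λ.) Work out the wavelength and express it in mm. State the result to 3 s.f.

2.60 mm

Solving v = f·λ for λ: λ = v/f.
v = 44.1 ft/s = 13.44 m/s; f = 5.16 kHz = 5160 Hz.
λ = 0.002605 m
0.002605 m × (1 mm / 0.001000 m) = 2.605 mm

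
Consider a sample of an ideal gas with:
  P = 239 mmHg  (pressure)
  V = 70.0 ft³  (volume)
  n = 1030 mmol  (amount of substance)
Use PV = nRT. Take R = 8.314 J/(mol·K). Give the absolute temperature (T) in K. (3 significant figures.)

From the ideal-gas law: T = PV/(nR).
P = 239 mmHg = 31864 Pa; V = 70.0 ft³ = 1.982 m³; n = 1030 mmol = 1.030 mol; R = 8.314 J/(mol·K).
T = 7376 K

7380 K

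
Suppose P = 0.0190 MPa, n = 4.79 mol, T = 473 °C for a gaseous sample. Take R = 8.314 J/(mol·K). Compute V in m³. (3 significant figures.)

1.56 m³

From the ideal-gas law: V = nRT/P.
P = 0.0190 MPa = 19000 Pa; n = 4.79 mol; T = 473 °C = 746.1 K; R = 8.314 J/(mol·K).
V = 1.564 m³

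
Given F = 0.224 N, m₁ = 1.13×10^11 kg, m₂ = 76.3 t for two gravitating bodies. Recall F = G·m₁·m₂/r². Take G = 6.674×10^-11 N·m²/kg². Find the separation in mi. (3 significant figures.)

0.996 mi

Rearranging F = G·m₁·m₂/r² for r: r = √(G·m₁m₂/F).
F = 0.224 N; m₁ = 1.13×10^11 kg; m₂ = 76.3 t = 76300 kg; G = 6.674×10^-11 N·m²/kg².
r = 1603 m
1603 m × (1 mi / 1609 m) = 0.9959 mi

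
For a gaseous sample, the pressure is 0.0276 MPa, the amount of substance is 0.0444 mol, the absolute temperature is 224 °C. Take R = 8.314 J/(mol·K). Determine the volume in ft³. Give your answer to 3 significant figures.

Rearranging: V = nRT/P.
P = 0.0276 MPa = 27600 Pa; n = 0.0444 mol; T = 224 °C = 497.1 K; R = 8.314 J/(mol·K).
V = 0.006649 m³
0.006649 m³ × (1 ft³ / 0.02832 m³) = 0.2348 ft³

0.235 ft³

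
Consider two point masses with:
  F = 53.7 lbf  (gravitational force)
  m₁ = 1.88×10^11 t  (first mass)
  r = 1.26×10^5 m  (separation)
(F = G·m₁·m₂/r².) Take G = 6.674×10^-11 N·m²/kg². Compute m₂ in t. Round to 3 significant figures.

3.02×10^5 t

From Newton's law of gravitation: m₂ = F·r²/(G·m₁).
F = 53.7 lbf = 238.9 N; m₁ = 1.88×10^11 t = 1.880×10^14 kg; r = 1.26×10^5 m; G = 6.674×10^-11 N·m²/kg².
m₂ = 3.022×10^8 kg
3.022×10^8 kg × (1 t / 1000 kg) = 3.022×10^5 t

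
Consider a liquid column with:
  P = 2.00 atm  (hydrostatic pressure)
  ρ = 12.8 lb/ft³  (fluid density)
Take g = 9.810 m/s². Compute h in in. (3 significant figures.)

Solving P = ρ·g·h for h: h = P/(ρ·g).
P = 2.00 atm = 2.026×10^5 Pa; ρ = 12.8 lb/ft³ = 205.0 kg/m³; g = 9.810 m/s².
h = 100.8 m
100.8 m × (1 in / 0.02540 m) = 3967 in

3970 in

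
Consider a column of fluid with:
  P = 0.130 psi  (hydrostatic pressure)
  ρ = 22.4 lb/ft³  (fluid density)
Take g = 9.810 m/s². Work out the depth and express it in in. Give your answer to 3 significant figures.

Rearranging P = ρ·g·h for h: h = P/(ρ·g).
P = 0.130 psi = 896.3 Pa; ρ = 22.4 lb/ft³ = 358.8 kg/m³; g = 9.810 m/s².
h = 0.2546 m
0.2546 m × (1 in / 0.02540 m) = 10.03 in

10.0 in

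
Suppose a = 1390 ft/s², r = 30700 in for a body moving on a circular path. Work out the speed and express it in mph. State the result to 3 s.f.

1290 mph

Rearranging: v = √(a·r).
a = 1390 ft/s² = 423.7 m/s²; r = 30700 in = 779.8 m.
v = 574.8 m/s
574.8 m/s × (1 mph / 0.4470 m/s) = 1286 mph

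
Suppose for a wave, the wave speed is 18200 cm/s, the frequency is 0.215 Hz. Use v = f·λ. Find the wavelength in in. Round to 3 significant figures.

Rearranging v = f·λ for λ: λ = v/f.
v = 18200 cm/s = 182.0 m/s; f = 0.215 Hz.
λ = 846.5 m
846.5 m × (1 in / 0.02540 m) = 33327 in

33300 in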